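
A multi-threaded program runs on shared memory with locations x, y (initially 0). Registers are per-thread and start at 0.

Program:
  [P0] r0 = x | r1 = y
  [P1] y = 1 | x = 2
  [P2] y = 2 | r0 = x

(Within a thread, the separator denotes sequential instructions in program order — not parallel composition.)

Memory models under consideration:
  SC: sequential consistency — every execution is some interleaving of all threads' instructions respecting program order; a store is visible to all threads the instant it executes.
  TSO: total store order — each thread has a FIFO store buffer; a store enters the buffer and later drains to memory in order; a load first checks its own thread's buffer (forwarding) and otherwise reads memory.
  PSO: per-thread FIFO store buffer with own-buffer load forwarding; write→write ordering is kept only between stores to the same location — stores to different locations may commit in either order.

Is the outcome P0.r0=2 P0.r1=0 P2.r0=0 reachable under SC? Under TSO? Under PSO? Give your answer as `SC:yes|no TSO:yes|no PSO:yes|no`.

SC:no TSO:no PSO:yes

outcome vector order: (P0.r0,P0.r1,P2.r0)
SC (10): <0 0 0> <0 0 2> <0 1 0> <0 1 2> <0 2 0> <0 2 2> <2 1 0> <2 1 2> <2 2 0> <2 2 2>
TSO (10): <0 0 0> <0 0 2> <0 1 0> <0 1 2> <0 2 0> <0 2 2> <2 1 0> <2 1 2> <2 2 0> <2 2 2>
PSO (12): <0 0 0> <0 0 2> <0 1 0> <0 1 2> <0 2 0> <0 2 2> <2 0 0> <2 0 2> <2 1 0> <2 1 2> <2 2 0> <2 2 2>
target <2 0 0> ∈ {PSO}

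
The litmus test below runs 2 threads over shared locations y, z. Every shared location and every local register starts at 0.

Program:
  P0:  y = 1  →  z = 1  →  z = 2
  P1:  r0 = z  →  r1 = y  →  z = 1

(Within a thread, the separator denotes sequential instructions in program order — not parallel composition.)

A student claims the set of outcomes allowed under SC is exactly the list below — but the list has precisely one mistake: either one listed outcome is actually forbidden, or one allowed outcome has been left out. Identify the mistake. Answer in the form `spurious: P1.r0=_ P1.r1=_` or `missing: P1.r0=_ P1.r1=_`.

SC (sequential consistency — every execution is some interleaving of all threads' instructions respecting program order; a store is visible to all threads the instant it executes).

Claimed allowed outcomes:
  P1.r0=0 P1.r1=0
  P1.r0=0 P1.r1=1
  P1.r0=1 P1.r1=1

outcome vector order: (P1.r0,P1.r1)
[SC] allowed = {<0 0>, <0 1>, <1 1>, <2 1>}
SC∖claimed = {<2 1>}

missing: P1.r0=2 P1.r1=1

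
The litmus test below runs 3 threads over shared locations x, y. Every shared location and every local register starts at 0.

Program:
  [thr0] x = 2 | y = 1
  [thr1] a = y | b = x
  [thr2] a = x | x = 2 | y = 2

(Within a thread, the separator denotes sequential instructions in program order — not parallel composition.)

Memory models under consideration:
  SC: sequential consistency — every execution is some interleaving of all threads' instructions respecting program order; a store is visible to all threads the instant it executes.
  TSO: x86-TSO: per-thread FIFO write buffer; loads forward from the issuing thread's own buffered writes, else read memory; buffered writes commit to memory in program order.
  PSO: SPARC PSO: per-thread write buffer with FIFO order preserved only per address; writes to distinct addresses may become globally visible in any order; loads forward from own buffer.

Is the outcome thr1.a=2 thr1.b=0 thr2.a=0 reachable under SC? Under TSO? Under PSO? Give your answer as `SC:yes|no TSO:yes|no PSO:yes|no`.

outcome vector order: (thr1.a,thr1.b,thr2.a)
SC: 8 outcomes — {<0 0 0>, <0 0 2>, <0 2 0>, <0 2 2>, <1 2 0>, <1 2 2>, <2 2 0>, <2 2 2>}
TSO: 8 outcomes — {<0 0 0>, <0 0 2>, <0 2 0>, <0 2 2>, <1 2 0>, <1 2 2>, <2 2 0>, <2 2 2>}
PSO: 11 outcomes — {<0 0 0>, <0 0 2>, <0 2 0>, <0 2 2>, <1 0 0>, <1 0 2>, <1 2 0>, <1 2 2>, <2 0 0>, <2 2 0>, <2 2 2>}
target <2 0 0> ∈ {PSO}

SC:no TSO:no PSO:yes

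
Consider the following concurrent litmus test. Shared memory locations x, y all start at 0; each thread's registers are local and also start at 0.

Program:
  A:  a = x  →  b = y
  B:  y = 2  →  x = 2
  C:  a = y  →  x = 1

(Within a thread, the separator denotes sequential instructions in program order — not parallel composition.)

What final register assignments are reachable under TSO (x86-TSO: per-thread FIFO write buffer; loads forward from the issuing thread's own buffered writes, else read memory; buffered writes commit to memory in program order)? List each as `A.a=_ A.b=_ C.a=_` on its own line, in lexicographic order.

A.a=0 A.b=0 C.a=0
A.a=0 A.b=0 C.a=2
A.a=0 A.b=2 C.a=0
A.a=0 A.b=2 C.a=2
A.a=1 A.b=0 C.a=0
A.a=1 A.b=2 C.a=0
A.a=1 A.b=2 C.a=2
A.a=2 A.b=2 C.a=0
A.a=2 A.b=2 C.a=2

outcome vector order: (A.a,A.b,C.a)
|TSO outcomes| = 9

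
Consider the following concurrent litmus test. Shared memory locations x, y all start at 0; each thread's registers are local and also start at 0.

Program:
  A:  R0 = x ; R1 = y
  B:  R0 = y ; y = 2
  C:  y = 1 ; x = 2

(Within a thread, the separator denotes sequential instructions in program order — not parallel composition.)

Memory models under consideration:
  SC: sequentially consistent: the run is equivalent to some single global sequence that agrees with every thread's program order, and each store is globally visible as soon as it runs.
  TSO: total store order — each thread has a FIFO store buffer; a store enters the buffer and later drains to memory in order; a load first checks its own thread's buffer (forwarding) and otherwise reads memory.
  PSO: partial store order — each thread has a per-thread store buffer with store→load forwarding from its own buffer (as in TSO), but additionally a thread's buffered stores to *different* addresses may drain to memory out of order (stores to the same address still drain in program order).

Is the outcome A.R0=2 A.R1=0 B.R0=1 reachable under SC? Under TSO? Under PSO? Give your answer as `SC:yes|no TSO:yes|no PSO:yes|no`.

outcome vector order: (A.R0,A.R1,B.R0)
under SC → 0/0/0, 0/0/1, 0/1/0, 0/1/1, 0/2/0, 0/2/1, 2/1/0, 2/1/1, 2/2/0, 2/2/1
under TSO → 0/0/0, 0/0/1, 0/1/0, 0/1/1, 0/2/0, 0/2/1, 2/1/0, 2/1/1, 2/2/0, 2/2/1
under PSO → 0/0/0, 0/0/1, 0/1/0, 0/1/1, 0/2/0, 0/2/1, 2/0/0, 2/0/1, 2/1/0, 2/1/1, 2/2/0, 2/2/1
target 2/0/1 ∈ {PSO}

SC:no TSO:no PSO:yes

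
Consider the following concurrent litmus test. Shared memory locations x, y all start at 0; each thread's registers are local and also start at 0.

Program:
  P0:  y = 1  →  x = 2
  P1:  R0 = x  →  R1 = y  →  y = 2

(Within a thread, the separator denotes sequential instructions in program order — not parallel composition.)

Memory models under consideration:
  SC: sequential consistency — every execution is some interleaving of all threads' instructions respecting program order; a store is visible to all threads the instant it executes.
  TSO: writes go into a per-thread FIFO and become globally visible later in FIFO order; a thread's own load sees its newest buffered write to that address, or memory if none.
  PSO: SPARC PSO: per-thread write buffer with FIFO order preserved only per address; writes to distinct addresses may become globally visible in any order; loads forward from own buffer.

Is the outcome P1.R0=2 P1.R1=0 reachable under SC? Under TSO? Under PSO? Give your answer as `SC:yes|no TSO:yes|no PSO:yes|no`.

outcome vector order: (P1.R0,P1.R1)
[SC] allowed = {00; 01; 21}
[TSO] allowed = {00; 01; 21}
[PSO] allowed = {00; 01; 20; 21}
target 20 ∈ {PSO}

SC:no TSO:no PSO:yes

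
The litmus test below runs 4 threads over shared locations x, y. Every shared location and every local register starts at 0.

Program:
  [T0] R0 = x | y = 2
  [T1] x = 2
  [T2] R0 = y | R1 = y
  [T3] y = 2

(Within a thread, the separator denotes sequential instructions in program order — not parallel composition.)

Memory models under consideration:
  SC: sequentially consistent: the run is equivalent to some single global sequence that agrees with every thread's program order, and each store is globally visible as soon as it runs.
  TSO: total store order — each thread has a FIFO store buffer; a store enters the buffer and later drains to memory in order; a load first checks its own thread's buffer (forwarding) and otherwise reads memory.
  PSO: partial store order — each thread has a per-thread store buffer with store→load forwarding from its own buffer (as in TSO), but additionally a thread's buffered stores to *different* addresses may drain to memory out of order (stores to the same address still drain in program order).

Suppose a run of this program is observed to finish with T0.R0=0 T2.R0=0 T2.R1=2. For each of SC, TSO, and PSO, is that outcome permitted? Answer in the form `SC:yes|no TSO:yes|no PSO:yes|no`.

SC:yes TSO:yes PSO:yes

outcome vector order: (T0.R0,T2.R0,T2.R1)
SC (6): 0/0/0, 0/0/2, 0/2/2, 2/0/0, 2/0/2, 2/2/2
TSO (6): 0/0/0, 0/0/2, 0/2/2, 2/0/0, 2/0/2, 2/2/2
PSO (6): 0/0/0, 0/0/2, 0/2/2, 2/0/0, 2/0/2, 2/2/2
target 0/0/2 ∈ {SC,TSO,PSO}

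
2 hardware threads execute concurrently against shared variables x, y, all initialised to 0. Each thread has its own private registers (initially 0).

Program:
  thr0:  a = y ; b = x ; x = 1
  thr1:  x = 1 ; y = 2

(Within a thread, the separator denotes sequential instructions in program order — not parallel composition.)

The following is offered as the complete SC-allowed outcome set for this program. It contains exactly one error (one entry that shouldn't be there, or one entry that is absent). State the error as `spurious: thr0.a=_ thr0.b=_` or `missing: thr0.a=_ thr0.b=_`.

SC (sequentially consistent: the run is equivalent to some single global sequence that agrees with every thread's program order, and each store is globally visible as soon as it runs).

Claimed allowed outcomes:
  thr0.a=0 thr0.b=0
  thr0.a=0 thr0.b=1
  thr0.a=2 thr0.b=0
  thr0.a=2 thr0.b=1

outcome vector order: (thr0.a,thr0.b)
SC (3): 0/0; 0/1; 2/1
claimed∖SC = {2/0}

spurious: thr0.a=2 thr0.b=0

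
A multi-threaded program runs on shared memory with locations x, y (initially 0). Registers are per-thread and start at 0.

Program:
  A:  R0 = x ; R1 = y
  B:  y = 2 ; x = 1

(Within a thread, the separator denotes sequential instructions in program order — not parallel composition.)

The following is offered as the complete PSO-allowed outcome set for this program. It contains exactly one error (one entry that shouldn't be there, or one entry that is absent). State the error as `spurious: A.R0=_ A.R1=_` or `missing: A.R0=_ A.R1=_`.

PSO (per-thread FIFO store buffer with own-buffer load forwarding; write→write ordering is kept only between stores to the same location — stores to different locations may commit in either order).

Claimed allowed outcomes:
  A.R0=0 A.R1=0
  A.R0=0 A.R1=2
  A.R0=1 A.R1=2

outcome vector order: (A.R0,A.R1)
under PSO → 0/0 0/2 1/0 1/2
PSO∖claimed = {1/0}

missing: A.R0=1 A.R1=0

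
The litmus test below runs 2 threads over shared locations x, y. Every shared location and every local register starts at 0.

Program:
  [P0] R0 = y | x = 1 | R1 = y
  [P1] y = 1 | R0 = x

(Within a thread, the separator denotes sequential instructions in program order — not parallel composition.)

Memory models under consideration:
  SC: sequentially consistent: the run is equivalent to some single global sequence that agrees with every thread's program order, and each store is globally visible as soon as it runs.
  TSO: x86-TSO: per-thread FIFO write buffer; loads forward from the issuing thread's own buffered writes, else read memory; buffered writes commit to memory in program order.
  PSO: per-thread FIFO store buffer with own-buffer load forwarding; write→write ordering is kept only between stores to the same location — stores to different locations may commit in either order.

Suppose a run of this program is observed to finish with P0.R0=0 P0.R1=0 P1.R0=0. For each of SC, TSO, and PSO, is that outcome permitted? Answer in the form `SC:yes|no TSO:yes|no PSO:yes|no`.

SC:no TSO:yes PSO:yes

outcome vector order: (P0.R0,P0.R1,P1.R0)
[SC] allowed = {001 010 011 110 111}
[TSO] allowed = {000 001 010 011 110 111}
[PSO] allowed = {000 001 010 011 110 111}
target 000 ∈ {TSO,PSO}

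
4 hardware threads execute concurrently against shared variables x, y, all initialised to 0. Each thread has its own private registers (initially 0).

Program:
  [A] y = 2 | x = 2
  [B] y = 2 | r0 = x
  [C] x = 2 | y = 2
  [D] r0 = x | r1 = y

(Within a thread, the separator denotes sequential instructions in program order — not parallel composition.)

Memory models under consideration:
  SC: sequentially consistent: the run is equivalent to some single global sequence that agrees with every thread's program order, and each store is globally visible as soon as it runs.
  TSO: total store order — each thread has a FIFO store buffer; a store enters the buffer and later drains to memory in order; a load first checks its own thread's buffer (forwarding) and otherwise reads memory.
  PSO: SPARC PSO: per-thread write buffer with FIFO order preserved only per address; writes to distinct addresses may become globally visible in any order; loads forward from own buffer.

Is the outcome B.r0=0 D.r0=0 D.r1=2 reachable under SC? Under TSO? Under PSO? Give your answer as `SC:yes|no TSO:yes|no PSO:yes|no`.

outcome vector order: (B.r0,D.r0,D.r1)
under SC → <0 0 0> <0 0 2> <0 2 2> <2 0 0> <2 0 2> <2 2 0> <2 2 2>
under TSO → <0 0 0> <0 0 2> <0 2 0> <0 2 2> <2 0 0> <2 0 2> <2 2 0> <2 2 2>
under PSO → <0 0 0> <0 0 2> <0 2 0> <0 2 2> <2 0 0> <2 0 2> <2 2 0> <2 2 2>
target <0 0 2> ∈ {SC,TSO,PSO}

SC:yes TSO:yes PSO:yes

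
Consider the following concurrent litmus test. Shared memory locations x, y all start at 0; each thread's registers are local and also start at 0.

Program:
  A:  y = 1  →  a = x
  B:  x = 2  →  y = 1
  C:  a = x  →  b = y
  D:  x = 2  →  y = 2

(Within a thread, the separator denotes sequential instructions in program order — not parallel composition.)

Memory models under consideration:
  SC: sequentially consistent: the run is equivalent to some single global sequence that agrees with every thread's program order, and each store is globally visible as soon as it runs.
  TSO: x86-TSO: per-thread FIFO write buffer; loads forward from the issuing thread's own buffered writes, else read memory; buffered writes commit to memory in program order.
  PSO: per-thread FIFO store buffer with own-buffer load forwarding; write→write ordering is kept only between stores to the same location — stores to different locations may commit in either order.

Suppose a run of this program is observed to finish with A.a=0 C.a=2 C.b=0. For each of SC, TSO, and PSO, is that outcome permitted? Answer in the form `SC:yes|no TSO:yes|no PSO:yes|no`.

outcome vector order: (A.a,C.a,C.b)
[SC] allowed = {000; 001; 002; 021; 022; 200; 201; 202; 220; 221; 222}
[TSO] allowed = {000; 001; 002; 020; 021; 022; 200; 201; 202; 220; 221; 222}
[PSO] allowed = {000; 001; 002; 020; 021; 022; 200; 201; 202; 220; 221; 222}
target 020 ∈ {TSO,PSO}

SC:no TSO:yes PSO:yes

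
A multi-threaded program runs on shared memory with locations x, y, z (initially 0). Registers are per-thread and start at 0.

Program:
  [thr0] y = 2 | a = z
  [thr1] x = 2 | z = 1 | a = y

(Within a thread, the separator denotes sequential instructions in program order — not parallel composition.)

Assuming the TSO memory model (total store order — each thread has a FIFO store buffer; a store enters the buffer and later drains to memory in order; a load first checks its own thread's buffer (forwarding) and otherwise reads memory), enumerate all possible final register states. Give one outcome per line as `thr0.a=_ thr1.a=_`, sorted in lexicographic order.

thr0.a=0 thr1.a=0
thr0.a=0 thr1.a=2
thr0.a=1 thr1.a=0
thr0.a=1 thr1.a=2

outcome vector order: (thr0.a,thr1.a)
|TSO outcomes| = 4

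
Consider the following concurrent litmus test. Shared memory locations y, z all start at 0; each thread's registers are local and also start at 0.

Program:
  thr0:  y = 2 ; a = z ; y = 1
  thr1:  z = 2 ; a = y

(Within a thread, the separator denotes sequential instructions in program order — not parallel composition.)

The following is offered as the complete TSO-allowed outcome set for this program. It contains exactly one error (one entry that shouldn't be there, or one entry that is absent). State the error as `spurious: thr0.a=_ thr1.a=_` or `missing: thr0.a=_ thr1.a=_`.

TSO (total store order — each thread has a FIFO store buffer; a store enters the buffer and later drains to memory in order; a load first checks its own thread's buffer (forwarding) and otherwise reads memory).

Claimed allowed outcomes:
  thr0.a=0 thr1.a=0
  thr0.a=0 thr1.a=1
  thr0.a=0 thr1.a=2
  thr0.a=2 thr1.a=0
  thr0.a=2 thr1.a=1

outcome vector order: (thr0.a,thr1.a)
TSO: 6 outcomes — {00; 01; 02; 20; 21; 22}
TSO∖claimed = {22}

missing: thr0.a=2 thr1.a=2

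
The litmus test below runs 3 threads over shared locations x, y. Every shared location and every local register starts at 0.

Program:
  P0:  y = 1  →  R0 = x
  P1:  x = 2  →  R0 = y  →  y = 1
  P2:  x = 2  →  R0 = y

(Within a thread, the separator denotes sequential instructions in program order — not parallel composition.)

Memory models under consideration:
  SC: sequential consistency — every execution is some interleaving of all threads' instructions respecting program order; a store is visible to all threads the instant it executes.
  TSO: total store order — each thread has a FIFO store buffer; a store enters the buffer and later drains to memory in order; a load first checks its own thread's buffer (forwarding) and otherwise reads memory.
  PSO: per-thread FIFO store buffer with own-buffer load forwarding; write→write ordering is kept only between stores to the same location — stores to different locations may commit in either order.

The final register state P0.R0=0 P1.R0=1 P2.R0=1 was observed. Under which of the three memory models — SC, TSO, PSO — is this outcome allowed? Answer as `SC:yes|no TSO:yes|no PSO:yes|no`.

outcome vector order: (P0.R0,P1.R0,P2.R0)
SC (5): 0/1/1 2/0/0 2/0/1 2/1/0 2/1/1
TSO (8): 0/0/0 0/0/1 0/1/0 0/1/1 2/0/0 2/0/1 2/1/0 2/1/1
PSO (8): 0/0/0 0/0/1 0/1/0 0/1/1 2/0/0 2/0/1 2/1/0 2/1/1
target 0/1/1 ∈ {SC,TSO,PSO}

SC:yes TSO:yes PSO:yes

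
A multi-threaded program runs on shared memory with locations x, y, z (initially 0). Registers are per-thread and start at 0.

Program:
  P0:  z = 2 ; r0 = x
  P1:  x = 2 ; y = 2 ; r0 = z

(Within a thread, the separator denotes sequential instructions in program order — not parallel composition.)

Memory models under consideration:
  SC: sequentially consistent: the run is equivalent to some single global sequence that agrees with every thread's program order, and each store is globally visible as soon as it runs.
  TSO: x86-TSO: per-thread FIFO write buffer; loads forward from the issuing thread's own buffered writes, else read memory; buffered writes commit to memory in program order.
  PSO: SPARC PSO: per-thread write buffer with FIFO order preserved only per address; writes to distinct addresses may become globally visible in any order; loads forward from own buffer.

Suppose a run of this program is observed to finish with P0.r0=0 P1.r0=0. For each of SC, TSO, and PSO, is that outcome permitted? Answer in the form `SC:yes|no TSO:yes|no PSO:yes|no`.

SC:no TSO:yes PSO:yes

outcome vector order: (P0.r0,P1.r0)
SC (3): (0,2) (2,0) (2,2)
TSO (4): (0,0) (0,2) (2,0) (2,2)
PSO (4): (0,0) (0,2) (2,0) (2,2)
target (0,0) ∈ {TSO,PSO}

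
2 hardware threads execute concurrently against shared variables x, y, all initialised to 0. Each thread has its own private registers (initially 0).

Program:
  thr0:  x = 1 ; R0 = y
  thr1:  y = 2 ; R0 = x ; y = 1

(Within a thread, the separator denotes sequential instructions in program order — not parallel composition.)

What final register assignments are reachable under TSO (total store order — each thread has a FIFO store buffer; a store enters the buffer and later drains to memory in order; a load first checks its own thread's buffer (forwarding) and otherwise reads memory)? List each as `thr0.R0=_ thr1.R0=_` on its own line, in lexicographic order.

outcome vector order: (thr0.R0,thr1.R0)
|TSO outcomes| = 6

thr0.R0=0 thr1.R0=0
thr0.R0=0 thr1.R0=1
thr0.R0=1 thr1.R0=0
thr0.R0=1 thr1.R0=1
thr0.R0=2 thr1.R0=0
thr0.R0=2 thr1.R0=1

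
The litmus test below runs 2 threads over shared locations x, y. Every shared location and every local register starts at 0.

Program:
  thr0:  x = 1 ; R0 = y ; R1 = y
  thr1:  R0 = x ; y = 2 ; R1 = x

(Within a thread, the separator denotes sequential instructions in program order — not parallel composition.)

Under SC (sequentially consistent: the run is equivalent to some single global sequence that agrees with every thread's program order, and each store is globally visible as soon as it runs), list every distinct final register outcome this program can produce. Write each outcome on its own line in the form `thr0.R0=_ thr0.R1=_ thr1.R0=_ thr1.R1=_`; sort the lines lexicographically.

outcome vector order: (thr0.R0,thr0.R1,thr1.R0,thr1.R1)
|SC outcomes| = 7

thr0.R0=0 thr0.R1=0 thr1.R0=0 thr1.R1=1
thr0.R0=0 thr0.R1=0 thr1.R0=1 thr1.R1=1
thr0.R0=0 thr0.R1=2 thr1.R0=0 thr1.R1=1
thr0.R0=0 thr0.R1=2 thr1.R0=1 thr1.R1=1
thr0.R0=2 thr0.R1=2 thr1.R0=0 thr1.R1=0
thr0.R0=2 thr0.R1=2 thr1.R0=0 thr1.R1=1
thr0.R0=2 thr0.R1=2 thr1.R0=1 thr1.R1=1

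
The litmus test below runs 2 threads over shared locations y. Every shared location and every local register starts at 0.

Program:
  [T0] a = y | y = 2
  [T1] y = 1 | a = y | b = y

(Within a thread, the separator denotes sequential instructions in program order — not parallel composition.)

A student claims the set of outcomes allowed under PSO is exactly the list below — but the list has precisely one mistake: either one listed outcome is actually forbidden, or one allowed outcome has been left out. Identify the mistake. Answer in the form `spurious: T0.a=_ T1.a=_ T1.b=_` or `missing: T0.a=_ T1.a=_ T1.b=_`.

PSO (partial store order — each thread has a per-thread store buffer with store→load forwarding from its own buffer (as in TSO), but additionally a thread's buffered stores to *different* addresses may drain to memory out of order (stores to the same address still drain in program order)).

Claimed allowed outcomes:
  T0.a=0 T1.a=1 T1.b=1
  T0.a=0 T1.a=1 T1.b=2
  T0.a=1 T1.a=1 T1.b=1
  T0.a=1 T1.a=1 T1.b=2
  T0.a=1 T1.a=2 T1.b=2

missing: T0.a=0 T1.a=2 T1.b=2

outcome vector order: (T0.a,T1.a,T1.b)
under PSO → 011; 012; 022; 111; 112; 122
PSO∖claimed = {022}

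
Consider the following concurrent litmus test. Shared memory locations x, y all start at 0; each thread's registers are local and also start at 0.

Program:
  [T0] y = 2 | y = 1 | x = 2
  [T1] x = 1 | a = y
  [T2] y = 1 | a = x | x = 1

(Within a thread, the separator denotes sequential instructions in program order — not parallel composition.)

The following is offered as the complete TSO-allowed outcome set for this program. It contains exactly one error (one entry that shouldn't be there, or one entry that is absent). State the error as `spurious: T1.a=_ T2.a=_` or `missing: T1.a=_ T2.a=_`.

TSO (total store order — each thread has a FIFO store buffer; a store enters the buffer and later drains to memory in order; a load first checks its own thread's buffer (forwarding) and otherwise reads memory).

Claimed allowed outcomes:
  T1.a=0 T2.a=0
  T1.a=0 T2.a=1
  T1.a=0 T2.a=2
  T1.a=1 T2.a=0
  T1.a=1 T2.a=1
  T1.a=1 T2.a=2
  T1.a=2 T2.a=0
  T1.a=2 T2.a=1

outcome vector order: (T1.a,T2.a)
TSO: 9 outcomes — {00, 01, 02, 10, 11, 12, 20, 21, 22}
TSO∖claimed = {22}

missing: T1.a=2 T2.a=2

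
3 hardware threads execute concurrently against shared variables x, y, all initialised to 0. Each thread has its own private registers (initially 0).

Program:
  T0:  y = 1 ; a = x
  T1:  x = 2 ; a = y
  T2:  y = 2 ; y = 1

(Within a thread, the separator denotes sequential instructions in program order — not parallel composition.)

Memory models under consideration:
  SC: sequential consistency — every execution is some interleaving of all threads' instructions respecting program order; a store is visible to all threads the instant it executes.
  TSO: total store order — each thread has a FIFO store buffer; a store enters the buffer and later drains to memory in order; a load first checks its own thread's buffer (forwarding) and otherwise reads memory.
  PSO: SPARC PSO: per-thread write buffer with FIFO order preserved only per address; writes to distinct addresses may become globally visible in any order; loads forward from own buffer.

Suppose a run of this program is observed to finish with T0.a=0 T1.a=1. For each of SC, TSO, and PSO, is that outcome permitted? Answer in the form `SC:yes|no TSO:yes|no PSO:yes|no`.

SC:yes TSO:yes PSO:yes

outcome vector order: (T0.a,T1.a)
[SC] allowed = {0/1, 0/2, 2/0, 2/1, 2/2}
[TSO] allowed = {0/0, 0/1, 0/2, 2/0, 2/1, 2/2}
[PSO] allowed = {0/0, 0/1, 0/2, 2/0, 2/1, 2/2}
target 0/1 ∈ {SC,TSO,PSO}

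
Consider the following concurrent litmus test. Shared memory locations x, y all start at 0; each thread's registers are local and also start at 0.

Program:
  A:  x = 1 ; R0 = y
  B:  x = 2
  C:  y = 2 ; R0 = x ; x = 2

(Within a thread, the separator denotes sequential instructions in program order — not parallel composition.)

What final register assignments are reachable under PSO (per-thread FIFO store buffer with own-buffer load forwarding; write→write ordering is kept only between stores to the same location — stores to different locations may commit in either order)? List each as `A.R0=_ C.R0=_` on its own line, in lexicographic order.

A.R0=0 C.R0=0
A.R0=0 C.R0=1
A.R0=0 C.R0=2
A.R0=2 C.R0=0
A.R0=2 C.R0=1
A.R0=2 C.R0=2

outcome vector order: (A.R0,C.R0)
|PSO outcomes| = 6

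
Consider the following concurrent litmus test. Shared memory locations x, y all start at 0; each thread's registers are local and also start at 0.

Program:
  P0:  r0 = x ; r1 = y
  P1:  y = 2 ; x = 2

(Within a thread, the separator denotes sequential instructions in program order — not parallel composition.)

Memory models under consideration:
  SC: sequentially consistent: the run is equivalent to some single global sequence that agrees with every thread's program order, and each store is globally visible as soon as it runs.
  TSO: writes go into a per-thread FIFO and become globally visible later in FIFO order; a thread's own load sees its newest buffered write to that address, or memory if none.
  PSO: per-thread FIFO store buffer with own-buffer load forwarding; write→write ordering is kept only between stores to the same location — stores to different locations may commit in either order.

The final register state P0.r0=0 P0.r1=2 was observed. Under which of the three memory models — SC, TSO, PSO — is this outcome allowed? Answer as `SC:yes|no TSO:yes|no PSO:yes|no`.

SC:yes TSO:yes PSO:yes

outcome vector order: (P0.r0,P0.r1)
[SC] allowed = {(0,0) (0,2) (2,2)}
[TSO] allowed = {(0,0) (0,2) (2,2)}
[PSO] allowed = {(0,0) (0,2) (2,0) (2,2)}
target (0,2) ∈ {SC,TSO,PSO}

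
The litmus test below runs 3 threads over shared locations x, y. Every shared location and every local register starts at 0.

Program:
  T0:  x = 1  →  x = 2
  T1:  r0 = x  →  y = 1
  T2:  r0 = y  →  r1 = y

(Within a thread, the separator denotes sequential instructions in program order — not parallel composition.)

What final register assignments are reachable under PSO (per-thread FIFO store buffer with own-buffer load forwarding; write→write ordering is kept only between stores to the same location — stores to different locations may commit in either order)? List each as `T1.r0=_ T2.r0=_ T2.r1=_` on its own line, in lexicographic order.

T1.r0=0 T2.r0=0 T2.r1=0
T1.r0=0 T2.r0=0 T2.r1=1
T1.r0=0 T2.r0=1 T2.r1=1
T1.r0=1 T2.r0=0 T2.r1=0
T1.r0=1 T2.r0=0 T2.r1=1
T1.r0=1 T2.r0=1 T2.r1=1
T1.r0=2 T2.r0=0 T2.r1=0
T1.r0=2 T2.r0=0 T2.r1=1
T1.r0=2 T2.r0=1 T2.r1=1

outcome vector order: (T1.r0,T2.r0,T2.r1)
|PSO outcomes| = 9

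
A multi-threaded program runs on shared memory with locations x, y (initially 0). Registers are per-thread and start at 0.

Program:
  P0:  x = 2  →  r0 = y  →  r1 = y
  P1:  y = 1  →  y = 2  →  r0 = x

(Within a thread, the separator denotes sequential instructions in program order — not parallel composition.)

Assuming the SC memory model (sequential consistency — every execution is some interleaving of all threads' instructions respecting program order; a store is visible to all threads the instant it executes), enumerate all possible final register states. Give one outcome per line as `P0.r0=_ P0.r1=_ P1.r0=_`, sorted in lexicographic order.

outcome vector order: (P0.r0,P0.r1,P1.r0)
|SC outcomes| = 7

P0.r0=0 P0.r1=0 P1.r0=2
P0.r0=0 P0.r1=1 P1.r0=2
P0.r0=0 P0.r1=2 P1.r0=2
P0.r0=1 P0.r1=1 P1.r0=2
P0.r0=1 P0.r1=2 P1.r0=2
P0.r0=2 P0.r1=2 P1.r0=0
P0.r0=2 P0.r1=2 P1.r0=2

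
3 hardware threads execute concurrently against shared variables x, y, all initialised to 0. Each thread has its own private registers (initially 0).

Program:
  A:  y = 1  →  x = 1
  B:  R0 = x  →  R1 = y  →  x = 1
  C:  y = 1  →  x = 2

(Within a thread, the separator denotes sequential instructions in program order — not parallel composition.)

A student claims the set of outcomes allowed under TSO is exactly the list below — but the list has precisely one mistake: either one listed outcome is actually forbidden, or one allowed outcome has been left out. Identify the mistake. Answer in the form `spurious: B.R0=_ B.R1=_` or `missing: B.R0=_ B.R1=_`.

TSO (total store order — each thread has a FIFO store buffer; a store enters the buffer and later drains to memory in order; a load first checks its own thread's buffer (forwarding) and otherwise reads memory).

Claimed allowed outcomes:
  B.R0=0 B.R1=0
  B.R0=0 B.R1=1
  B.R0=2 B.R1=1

outcome vector order: (B.R0,B.R1)
[TSO] allowed = {(0,0), (0,1), (1,1), (2,1)}
TSO∖claimed = {(1,1)}

missing: B.R0=1 B.R1=1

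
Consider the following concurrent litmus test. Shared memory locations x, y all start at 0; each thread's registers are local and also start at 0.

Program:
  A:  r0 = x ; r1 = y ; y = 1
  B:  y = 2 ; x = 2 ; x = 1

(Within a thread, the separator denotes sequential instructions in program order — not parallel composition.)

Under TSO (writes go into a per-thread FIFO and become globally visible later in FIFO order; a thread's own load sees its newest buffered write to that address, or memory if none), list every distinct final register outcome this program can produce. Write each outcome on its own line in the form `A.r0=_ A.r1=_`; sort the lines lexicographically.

A.r0=0 A.r1=0
A.r0=0 A.r1=2
A.r0=1 A.r1=2
A.r0=2 A.r1=2

outcome vector order: (A.r0,A.r1)
|TSO outcomes| = 4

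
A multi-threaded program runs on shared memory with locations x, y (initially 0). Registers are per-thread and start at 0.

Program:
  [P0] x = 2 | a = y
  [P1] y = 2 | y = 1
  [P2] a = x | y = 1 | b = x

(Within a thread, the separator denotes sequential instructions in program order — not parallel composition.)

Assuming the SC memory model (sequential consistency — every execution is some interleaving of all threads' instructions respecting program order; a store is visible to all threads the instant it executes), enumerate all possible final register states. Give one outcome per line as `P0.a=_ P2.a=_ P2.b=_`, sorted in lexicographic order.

P0.a=0 P2.a=0 P2.b=2
P0.a=0 P2.a=2 P2.b=2
P0.a=1 P2.a=0 P2.b=0
P0.a=1 P2.a=0 P2.b=2
P0.a=1 P2.a=2 P2.b=2
P0.a=2 P2.a=0 P2.b=0
P0.a=2 P2.a=0 P2.b=2
P0.a=2 P2.a=2 P2.b=2

outcome vector order: (P0.a,P2.a,P2.b)
|SC outcomes| = 8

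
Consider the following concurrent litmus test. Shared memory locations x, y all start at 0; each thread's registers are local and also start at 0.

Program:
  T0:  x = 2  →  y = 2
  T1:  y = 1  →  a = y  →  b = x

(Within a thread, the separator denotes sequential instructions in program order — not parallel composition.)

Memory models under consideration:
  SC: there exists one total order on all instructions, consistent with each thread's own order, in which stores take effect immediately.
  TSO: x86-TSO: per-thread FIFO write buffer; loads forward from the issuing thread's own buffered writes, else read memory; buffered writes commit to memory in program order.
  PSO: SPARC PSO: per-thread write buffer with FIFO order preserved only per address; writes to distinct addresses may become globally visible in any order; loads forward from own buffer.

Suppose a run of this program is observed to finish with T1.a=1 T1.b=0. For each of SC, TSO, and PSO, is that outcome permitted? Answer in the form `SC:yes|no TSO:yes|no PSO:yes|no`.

outcome vector order: (T1.a,T1.b)
[SC] allowed = {<1 0> <1 2> <2 2>}
[TSO] allowed = {<1 0> <1 2> <2 2>}
[PSO] allowed = {<1 0> <1 2> <2 0> <2 2>}
target <1 0> ∈ {SC,TSO,PSO}

SC:yes TSO:yes PSO:yes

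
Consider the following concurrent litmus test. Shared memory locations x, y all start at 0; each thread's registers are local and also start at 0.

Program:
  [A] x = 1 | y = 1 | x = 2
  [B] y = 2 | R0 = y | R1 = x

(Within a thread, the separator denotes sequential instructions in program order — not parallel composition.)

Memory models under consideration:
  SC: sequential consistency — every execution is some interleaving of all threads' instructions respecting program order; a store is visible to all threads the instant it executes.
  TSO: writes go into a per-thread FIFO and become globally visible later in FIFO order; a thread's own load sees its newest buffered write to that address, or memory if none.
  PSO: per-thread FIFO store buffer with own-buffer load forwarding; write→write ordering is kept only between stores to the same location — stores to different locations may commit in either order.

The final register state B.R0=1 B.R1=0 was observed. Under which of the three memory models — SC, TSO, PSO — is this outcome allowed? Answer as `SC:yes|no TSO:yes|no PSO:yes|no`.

SC:no TSO:no PSO:yes

outcome vector order: (B.R0,B.R1)
SC: 5 outcomes — {<1 1> <1 2> <2 0> <2 1> <2 2>}
TSO: 5 outcomes — {<1 1> <1 2> <2 0> <2 1> <2 2>}
PSO: 6 outcomes — {<1 0> <1 1> <1 2> <2 0> <2 1> <2 2>}
target <1 0> ∈ {PSO}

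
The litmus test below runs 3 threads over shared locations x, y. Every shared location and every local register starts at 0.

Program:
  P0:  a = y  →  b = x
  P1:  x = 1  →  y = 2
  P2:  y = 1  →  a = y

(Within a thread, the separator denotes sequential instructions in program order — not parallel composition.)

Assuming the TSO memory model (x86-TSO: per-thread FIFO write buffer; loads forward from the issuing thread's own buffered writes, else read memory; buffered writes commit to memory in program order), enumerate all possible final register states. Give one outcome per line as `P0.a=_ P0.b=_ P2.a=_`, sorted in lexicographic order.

P0.a=0 P0.b=0 P2.a=1
P0.a=0 P0.b=0 P2.a=2
P0.a=0 P0.b=1 P2.a=1
P0.a=0 P0.b=1 P2.a=2
P0.a=1 P0.b=0 P2.a=1
P0.a=1 P0.b=0 P2.a=2
P0.a=1 P0.b=1 P2.a=1
P0.a=1 P0.b=1 P2.a=2
P0.a=2 P0.b=1 P2.a=1
P0.a=2 P0.b=1 P2.a=2

outcome vector order: (P0.a,P0.b,P2.a)
|TSO outcomes| = 10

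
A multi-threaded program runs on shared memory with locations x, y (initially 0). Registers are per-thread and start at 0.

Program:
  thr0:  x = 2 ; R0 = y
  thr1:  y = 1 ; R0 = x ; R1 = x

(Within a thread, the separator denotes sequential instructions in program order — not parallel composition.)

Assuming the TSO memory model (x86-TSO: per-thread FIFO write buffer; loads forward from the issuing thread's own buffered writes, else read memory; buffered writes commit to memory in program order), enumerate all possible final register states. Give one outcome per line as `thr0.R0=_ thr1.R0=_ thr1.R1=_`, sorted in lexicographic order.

thr0.R0=0 thr1.R0=0 thr1.R1=0
thr0.R0=0 thr1.R0=0 thr1.R1=2
thr0.R0=0 thr1.R0=2 thr1.R1=2
thr0.R0=1 thr1.R0=0 thr1.R1=0
thr0.R0=1 thr1.R0=0 thr1.R1=2
thr0.R0=1 thr1.R0=2 thr1.R1=2

outcome vector order: (thr0.R0,thr1.R0,thr1.R1)
|TSO outcomes| = 6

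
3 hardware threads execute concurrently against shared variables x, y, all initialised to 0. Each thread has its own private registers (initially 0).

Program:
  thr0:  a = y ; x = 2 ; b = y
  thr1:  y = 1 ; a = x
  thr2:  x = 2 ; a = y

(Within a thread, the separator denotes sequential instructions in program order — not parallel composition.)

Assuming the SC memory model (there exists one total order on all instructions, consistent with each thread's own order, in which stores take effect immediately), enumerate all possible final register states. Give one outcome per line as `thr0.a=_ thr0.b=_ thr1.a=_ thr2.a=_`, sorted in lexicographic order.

thr0.a=0 thr0.b=0 thr1.a=2 thr2.a=0
thr0.a=0 thr0.b=0 thr1.a=2 thr2.a=1
thr0.a=0 thr0.b=1 thr1.a=0 thr2.a=1
thr0.a=0 thr0.b=1 thr1.a=2 thr2.a=0
thr0.a=0 thr0.b=1 thr1.a=2 thr2.a=1
thr0.a=1 thr0.b=1 thr1.a=0 thr2.a=1
thr0.a=1 thr0.b=1 thr1.a=2 thr2.a=0
thr0.a=1 thr0.b=1 thr1.a=2 thr2.a=1

outcome vector order: (thr0.a,thr0.b,thr1.a,thr2.a)
|SC outcomes| = 8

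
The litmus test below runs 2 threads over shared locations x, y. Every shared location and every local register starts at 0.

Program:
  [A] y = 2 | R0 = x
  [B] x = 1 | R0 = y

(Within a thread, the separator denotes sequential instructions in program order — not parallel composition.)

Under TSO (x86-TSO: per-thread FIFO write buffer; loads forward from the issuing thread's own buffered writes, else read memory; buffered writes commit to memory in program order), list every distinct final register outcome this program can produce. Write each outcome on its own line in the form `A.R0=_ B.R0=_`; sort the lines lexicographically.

outcome vector order: (A.R0,B.R0)
|TSO outcomes| = 4

A.R0=0 B.R0=0
A.R0=0 B.R0=2
A.R0=1 B.R0=0
A.R0=1 B.R0=2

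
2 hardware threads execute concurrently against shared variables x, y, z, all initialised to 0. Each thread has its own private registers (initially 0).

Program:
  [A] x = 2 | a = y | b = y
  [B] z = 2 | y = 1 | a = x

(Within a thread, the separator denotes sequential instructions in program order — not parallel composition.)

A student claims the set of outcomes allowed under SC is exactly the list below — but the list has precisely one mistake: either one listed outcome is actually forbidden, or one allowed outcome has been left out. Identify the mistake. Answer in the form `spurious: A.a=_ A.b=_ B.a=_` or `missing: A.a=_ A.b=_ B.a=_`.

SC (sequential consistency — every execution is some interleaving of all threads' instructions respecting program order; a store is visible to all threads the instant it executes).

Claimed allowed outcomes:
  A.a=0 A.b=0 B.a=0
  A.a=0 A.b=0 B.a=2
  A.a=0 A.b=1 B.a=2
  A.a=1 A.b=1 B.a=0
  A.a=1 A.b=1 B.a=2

outcome vector order: (A.a,A.b,B.a)
under SC → <0 0 2> <0 1 2> <1 1 0> <1 1 2>
claimed∖SC = {<0 0 0>}

spurious: A.a=0 A.b=0 B.a=0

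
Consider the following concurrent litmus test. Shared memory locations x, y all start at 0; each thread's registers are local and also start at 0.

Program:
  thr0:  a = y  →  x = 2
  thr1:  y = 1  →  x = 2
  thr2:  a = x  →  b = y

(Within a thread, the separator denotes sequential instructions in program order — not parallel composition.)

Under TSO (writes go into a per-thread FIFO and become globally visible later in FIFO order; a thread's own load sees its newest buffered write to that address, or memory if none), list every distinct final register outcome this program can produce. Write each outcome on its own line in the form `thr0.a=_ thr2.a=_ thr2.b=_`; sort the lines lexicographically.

outcome vector order: (thr0.a,thr2.a,thr2.b)
|TSO outcomes| = 7

thr0.a=0 thr2.a=0 thr2.b=0
thr0.a=0 thr2.a=0 thr2.b=1
thr0.a=0 thr2.a=2 thr2.b=0
thr0.a=0 thr2.a=2 thr2.b=1
thr0.a=1 thr2.a=0 thr2.b=0
thr0.a=1 thr2.a=0 thr2.b=1
thr0.a=1 thr2.a=2 thr2.b=1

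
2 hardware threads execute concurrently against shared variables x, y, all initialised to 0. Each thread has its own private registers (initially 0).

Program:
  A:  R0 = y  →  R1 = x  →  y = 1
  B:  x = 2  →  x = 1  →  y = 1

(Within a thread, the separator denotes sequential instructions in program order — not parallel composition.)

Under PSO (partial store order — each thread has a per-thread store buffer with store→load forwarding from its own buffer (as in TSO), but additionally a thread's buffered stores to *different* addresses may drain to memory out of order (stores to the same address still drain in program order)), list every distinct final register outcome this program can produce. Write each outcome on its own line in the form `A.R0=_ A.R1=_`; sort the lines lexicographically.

A.R0=0 A.R1=0
A.R0=0 A.R1=1
A.R0=0 A.R1=2
A.R0=1 A.R1=0
A.R0=1 A.R1=1
A.R0=1 A.R1=2

outcome vector order: (A.R0,A.R1)
|PSO outcomes| = 6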